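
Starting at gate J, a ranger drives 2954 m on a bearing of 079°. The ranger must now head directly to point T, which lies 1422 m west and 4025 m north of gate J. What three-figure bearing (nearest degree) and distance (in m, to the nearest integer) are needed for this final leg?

309°, 5537 m

Leg 1 (079°, 2954 m): east 2954 sin 79° = 2899.73, north 2954 cos 79° = 563.65
Current position: (2899.73, 563.65). Target: (-1422, 4025). Remaining: Δeast = -4321.73, Δnorth = 3461.35.
Bearing = atan2(-4321.73, 3461.35) mod 360° = 308.69°; distance = √((-4321.73)² + (3461.35)²) = 5536.991 m.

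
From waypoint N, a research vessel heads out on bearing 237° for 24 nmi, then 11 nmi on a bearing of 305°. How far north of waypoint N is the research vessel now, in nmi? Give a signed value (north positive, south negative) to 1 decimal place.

Leg 1 (237°, 24 nmi): east 24 sin 237° = -20.13, north 24 cos 237° = -13.07
Leg 2 (305°, 11 nmi): east 11 sin 305° = -9.01, north 11 cos 305° = 6.31
Net north component: -6.76 nmi.

-6.8 nmi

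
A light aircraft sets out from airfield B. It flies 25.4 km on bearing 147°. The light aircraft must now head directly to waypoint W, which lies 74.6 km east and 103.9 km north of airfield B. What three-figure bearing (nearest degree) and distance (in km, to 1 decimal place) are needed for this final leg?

Leg 1 (147°, 25.4 km): east 25.4 sin 147° = 13.83, north 25.4 cos 147° = -21.30
Current position: (13.83, -21.30). Target: (74.6, 103.9). Remaining: Δeast = 60.77, Δnorth = 125.20.
Bearing = atan2(60.77, 125.20) mod 360° = 25.89°; distance = √((60.77)² + (125.20)²) = 139.169 km.

026°, 139.2 km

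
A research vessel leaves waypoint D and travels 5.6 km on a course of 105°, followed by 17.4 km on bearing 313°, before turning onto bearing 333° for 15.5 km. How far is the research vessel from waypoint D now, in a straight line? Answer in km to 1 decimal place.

28.2 km

Leg 1 (105°, 5.6 km): east 5.6 sin 105° = 5.41, north 5.6 cos 105° = -1.45
Leg 2 (313°, 17.4 km): east 17.4 sin 313° = -12.73, north 17.4 cos 313° = 11.87
Leg 3 (333°, 15.5 km): east 15.5 sin 333° = -7.04, north 15.5 cos 333° = 13.81
Net: -14.35 east, 24.23 north. Distance = √((-14.35)² + (24.23)²) = 28.160 km.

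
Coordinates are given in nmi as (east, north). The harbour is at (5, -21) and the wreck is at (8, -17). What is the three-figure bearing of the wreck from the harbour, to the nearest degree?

037°

Δeast = 8 − 5 = 3.00; Δnorth = -17 − -21 = 4.00.
Bearing = atan2(Δeast, Δnorth) mod 360° = 36.87° ≈ 037°.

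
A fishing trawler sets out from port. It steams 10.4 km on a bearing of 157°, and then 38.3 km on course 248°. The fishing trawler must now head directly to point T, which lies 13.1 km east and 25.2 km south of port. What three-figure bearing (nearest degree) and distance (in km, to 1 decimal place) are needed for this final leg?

Leg 1 (157°, 10.4 km): east 10.4 sin 157° = 4.06, north 10.4 cos 157° = -9.57
Leg 2 (248°, 38.3 km): east 38.3 sin 248° = -35.51, north 38.3 cos 248° = -14.35
Current position: (-31.45, -23.92). Target: (13.1, -25.2). Remaining: Δeast = 44.55, Δnorth = -1.28.
Bearing = atan2(44.55, -1.28) mod 360° = 91.64°; distance = √((44.55)² + (-1.28)²) = 44.566 km.

092°, 44.6 km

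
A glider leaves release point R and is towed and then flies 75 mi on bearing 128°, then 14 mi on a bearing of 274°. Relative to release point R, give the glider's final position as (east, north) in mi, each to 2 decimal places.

(45.13, -45.20)

Leg 1 (128°, 75 mi): east 75 sin 128° = 59.10, north 75 cos 128° = -46.17
Leg 2 (274°, 14 mi): east 14 sin 274° = -13.97, north 14 cos 274° = 0.98
Summing: 45.13 mi east, -45.20 mi north → (45.13, -45.20).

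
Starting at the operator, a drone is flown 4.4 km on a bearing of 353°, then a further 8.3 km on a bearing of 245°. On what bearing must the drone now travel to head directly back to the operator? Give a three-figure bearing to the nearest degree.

096°

Leg 1 (353°, 4.4 km): east 4.4 sin 353° = -0.54, north 4.4 cos 353° = 4.37
Leg 2 (245°, 8.3 km): east 8.3 sin 245° = -7.52, north 8.3 cos 245° = -3.51
Net displacement: -8.06 east, 0.86 north. Direction back to start is (8.06, -0.86): bearing = atan2(8.06, -0.86) mod 360° = 96.09° ≈ 096°.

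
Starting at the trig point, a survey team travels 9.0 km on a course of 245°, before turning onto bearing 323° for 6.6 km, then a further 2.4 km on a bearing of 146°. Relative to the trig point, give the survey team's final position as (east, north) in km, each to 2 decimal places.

(-10.79, -0.52)

Leg 1 (245°, 9.0 km): east 9.0 sin 245° = -8.16, north 9.0 cos 245° = -3.80
Leg 2 (323°, 6.6 km): east 6.6 sin 323° = -3.97, north 6.6 cos 323° = 5.27
Leg 3 (146°, 2.4 km): east 2.4 sin 146° = 1.34, north 2.4 cos 146° = -1.99
Summing: -10.79 km east, -0.52 km north → (-10.79, -0.52).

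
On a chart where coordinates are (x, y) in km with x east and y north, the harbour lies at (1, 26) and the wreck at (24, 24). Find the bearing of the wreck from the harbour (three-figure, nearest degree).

Δeast = 24 − 1 = 23.00; Δnorth = 24 − 26 = -2.00.
Bearing = atan2(Δeast, Δnorth) mod 360° = 94.97° ≈ 095°.

095°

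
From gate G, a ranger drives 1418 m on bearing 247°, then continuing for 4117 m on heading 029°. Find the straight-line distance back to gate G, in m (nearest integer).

Leg 1 (247°, 1418 m): east 1418 sin 247° = -1305.28, north 1418 cos 247° = -554.06
Leg 2 (029°, 4117 m): east 4117 sin 29° = 1995.96, north 4117 cos 29° = 3600.81
Net: 690.69 east, 3046.75 north. Distance = √((690.69)² + (3046.75)²) = 3124.059 m.

3124 m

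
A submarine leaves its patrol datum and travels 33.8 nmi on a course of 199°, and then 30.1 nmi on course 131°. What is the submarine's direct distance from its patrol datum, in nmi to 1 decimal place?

Leg 1 (199°, 33.8 nmi): east 33.8 sin 199° = -11.00, north 33.8 cos 199° = -31.96
Leg 2 (131°, 30.1 nmi): east 30.1 sin 131° = 22.72, north 30.1 cos 131° = -19.75
Net: 11.71 east, -51.71 north. Distance = √((11.71)² + (-51.71)²) = 53.016 nmi.

53.0 nmi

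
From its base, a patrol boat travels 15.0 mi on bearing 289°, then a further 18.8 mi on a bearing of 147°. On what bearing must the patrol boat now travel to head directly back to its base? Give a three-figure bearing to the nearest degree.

Leg 1 (289°, 15.0 mi): east 15.0 sin 289° = -14.18, north 15.0 cos 289° = 4.88
Leg 2 (147°, 18.8 mi): east 18.8 sin 147° = 10.24, north 18.8 cos 147° = -15.77
Net displacement: -3.94 east, -10.88 north. Direction back to start is (3.94, 10.88): bearing = atan2(3.94, 10.88) mod 360° = 19.92° ≈ 020°.

020°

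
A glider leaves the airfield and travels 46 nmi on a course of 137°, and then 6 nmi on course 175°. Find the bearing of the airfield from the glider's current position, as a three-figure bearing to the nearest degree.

Leg 1 (137°, 46 nmi): east 46 sin 137° = 31.37, north 46 cos 137° = -33.64
Leg 2 (175°, 6 nmi): east 6 sin 175° = 0.52, north 6 cos 175° = -5.98
Net displacement: 31.89 east, -39.62 north. Direction back to start is (-31.89, 39.62): bearing = atan2(-31.89, 39.62) mod 360° = 321.16° ≈ 321°.

321°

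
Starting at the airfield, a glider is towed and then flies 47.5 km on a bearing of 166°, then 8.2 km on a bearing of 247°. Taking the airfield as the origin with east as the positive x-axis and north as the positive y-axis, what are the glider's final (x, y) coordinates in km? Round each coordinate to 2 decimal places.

(3.94, -49.29)

Leg 1 (166°, 47.5 km): east 47.5 sin 166° = 11.49, north 47.5 cos 166° = -46.09
Leg 2 (247°, 8.2 km): east 8.2 sin 247° = -7.55, north 8.2 cos 247° = -3.20
Summing: 3.94 km east, -49.29 km north → (3.94, -49.29).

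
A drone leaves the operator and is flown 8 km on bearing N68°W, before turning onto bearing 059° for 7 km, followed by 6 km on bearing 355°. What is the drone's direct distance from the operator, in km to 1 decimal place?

12.7 km

Leg 1 (N68°W, 8 km): east 8 sin 292° = -7.42, north 8 cos 292° = 3.00
Leg 2 (059°, 7 km): east 7 sin 59° = 6.00, north 7 cos 59° = 3.61
Leg 3 (355°, 6 km): east 6 sin 355° = -0.52, north 6 cos 355° = 5.98
Net: -1.94 east, 12.58 north. Distance = √((-1.94)² + (12.58)²) = 12.728 km.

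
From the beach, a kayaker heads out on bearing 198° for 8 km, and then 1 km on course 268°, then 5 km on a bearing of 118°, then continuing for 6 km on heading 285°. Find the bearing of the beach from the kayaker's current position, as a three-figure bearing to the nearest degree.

Leg 1 (198°, 8 km): east 8 sin 198° = -2.47, north 8 cos 198° = -7.61
Leg 2 (268°, 1 km): east 1 sin 268° = -1.00, north 1 cos 268° = -0.03
Leg 3 (118°, 5 km): east 5 sin 118° = 4.41, north 5 cos 118° = -2.35
Leg 4 (285°, 6 km): east 6 sin 285° = -5.80, north 6 cos 285° = 1.55
Net displacement: -4.85 east, -8.44 north. Direction back to start is (4.85, 8.44): bearing = atan2(4.85, 8.44) mod 360° = 29.90° ≈ 030°.

030°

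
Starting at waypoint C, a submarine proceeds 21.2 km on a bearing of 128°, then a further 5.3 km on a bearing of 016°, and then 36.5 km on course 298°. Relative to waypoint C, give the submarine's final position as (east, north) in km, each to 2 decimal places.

Leg 1 (128°, 21.2 km): east 21.2 sin 128° = 16.71, north 21.2 cos 128° = -13.05
Leg 2 (016°, 5.3 km): east 5.3 sin 16° = 1.46, north 5.3 cos 16° = 5.09
Leg 3 (298°, 36.5 km): east 36.5 sin 298° = -32.23, north 36.5 cos 298° = 17.14
Summing: -14.06 km east, 9.18 km north → (-14.06, 9.18).

(-14.06, 9.18)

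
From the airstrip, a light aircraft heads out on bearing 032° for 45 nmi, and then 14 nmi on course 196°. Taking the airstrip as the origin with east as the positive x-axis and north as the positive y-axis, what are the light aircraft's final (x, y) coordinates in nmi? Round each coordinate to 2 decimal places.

Leg 1 (032°, 45 nmi): east 45 sin 32° = 23.85, north 45 cos 32° = 38.16
Leg 2 (196°, 14 nmi): east 14 sin 196° = -3.86, north 14 cos 196° = -13.46
Summing: 19.99 nmi east, 24.70 nmi north → (19.99, 24.70).

(19.99, 24.70)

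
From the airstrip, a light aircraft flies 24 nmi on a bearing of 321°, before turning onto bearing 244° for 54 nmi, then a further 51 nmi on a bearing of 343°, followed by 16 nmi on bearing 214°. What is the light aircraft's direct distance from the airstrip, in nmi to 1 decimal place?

Leg 1 (321°, 24 nmi): east 24 sin 321° = -15.10, north 24 cos 321° = 18.65
Leg 2 (244°, 54 nmi): east 54 sin 244° = -48.53, north 54 cos 244° = -23.67
Leg 3 (343°, 51 nmi): east 51 sin 343° = -14.91, north 51 cos 343° = 48.77
Leg 4 (214°, 16 nmi): east 16 sin 214° = -8.95, north 16 cos 214° = -13.26
Net: -87.50 east, 30.49 north. Distance = √((-87.50)² + (30.49)²) = 92.656 nmi.

92.7 nmi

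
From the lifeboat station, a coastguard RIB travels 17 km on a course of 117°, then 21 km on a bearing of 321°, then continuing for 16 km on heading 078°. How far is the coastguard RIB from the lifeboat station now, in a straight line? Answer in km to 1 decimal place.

21.2 km

Leg 1 (117°, 17 km): east 17 sin 117° = 15.15, north 17 cos 117° = -7.72
Leg 2 (321°, 21 km): east 21 sin 321° = -13.22, north 21 cos 321° = 16.32
Leg 3 (078°, 16 km): east 16 sin 78° = 15.65, north 16 cos 78° = 3.33
Net: 17.58 east, 11.93 north. Distance = √((17.58)² + (11.93)²) = 21.247 km.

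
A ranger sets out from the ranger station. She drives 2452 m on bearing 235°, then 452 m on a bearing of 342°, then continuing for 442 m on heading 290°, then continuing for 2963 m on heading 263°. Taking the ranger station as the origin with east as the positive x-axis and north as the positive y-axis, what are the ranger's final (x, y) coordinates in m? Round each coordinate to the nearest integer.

(-5504, -1186)

Leg 1 (235°, 2452 m): east 2452 sin 235° = -2008.56, north 2452 cos 235° = -1406.41
Leg 2 (342°, 452 m): east 452 sin 342° = -139.68, north 452 cos 342° = 429.88
Leg 3 (290°, 442 m): east 442 sin 290° = -415.34, north 442 cos 290° = 151.17
Leg 4 (263°, 2963 m): east 2963 sin 263° = -2940.91, north 2963 cos 263° = -361.10
Summing: -5504.49 m east, -1186.46 m north → (-5504, -1186).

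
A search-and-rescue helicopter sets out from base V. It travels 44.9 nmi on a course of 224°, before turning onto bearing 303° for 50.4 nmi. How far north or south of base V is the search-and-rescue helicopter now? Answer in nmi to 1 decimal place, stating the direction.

4.8 nmi south

Leg 1 (224°, 44.9 nmi): east 44.9 sin 224° = -31.19, north 44.9 cos 224° = -32.30
Leg 2 (303°, 50.4 nmi): east 50.4 sin 303° = -42.27, north 50.4 cos 303° = 27.45
Net north component: -4.85 nmi.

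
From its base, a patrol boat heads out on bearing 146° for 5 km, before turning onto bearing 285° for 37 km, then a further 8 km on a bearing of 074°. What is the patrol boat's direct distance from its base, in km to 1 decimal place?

Leg 1 (146°, 5 km): east 5 sin 146° = 2.80, north 5 cos 146° = -4.15
Leg 2 (285°, 37 km): east 37 sin 285° = -35.74, north 37 cos 285° = 9.58
Leg 3 (074°, 8 km): east 8 sin 74° = 7.69, north 8 cos 74° = 2.21
Net: -25.25 east, 7.64 north. Distance = √((-25.25)² + (7.64)²) = 26.382 km.

26.4 km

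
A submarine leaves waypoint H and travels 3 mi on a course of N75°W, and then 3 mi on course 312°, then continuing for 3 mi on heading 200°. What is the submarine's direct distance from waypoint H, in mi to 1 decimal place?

Leg 1 (N75°W, 3 mi): east 3 sin 285° = -2.90, north 3 cos 285° = 0.78
Leg 2 (312°, 3 mi): east 3 sin 312° = -2.23, north 3 cos 312° = 2.01
Leg 3 (200°, 3 mi): east 3 sin 200° = -1.03, north 3 cos 200° = -2.82
Net: -6.15 east, -0.04 north. Distance = √((-6.15)² + (-0.04)²) = 6.153 mi.

6.2 mi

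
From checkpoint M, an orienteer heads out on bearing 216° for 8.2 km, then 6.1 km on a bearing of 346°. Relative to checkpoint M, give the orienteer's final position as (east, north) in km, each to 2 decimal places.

Leg 1 (216°, 8.2 km): east 8.2 sin 216° = -4.82, north 8.2 cos 216° = -6.63
Leg 2 (346°, 6.1 km): east 6.1 sin 346° = -1.48, north 6.1 cos 346° = 5.92
Summing: -6.30 km east, -0.72 km north → (-6.30, -0.72).

(-6.30, -0.72)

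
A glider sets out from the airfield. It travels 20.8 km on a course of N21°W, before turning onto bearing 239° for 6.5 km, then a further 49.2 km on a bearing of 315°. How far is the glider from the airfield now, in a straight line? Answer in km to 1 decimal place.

69.8 km

Leg 1 (N21°W, 20.8 km): east 20.8 sin 339° = -7.45, north 20.8 cos 339° = 19.42
Leg 2 (239°, 6.5 km): east 6.5 sin 239° = -5.57, north 6.5 cos 239° = -3.35
Leg 3 (315°, 49.2 km): east 49.2 sin 315° = -34.79, north 49.2 cos 315° = 34.79
Net: -47.82 east, 50.86 north. Distance = √((-47.82)² + (50.86)²) = 69.807 km.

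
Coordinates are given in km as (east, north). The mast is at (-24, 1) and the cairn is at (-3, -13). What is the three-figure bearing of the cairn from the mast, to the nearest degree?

Δeast = -3 − -24 = 21.00; Δnorth = -13 − 1 = -14.00.
Bearing = atan2(Δeast, Δnorth) mod 360° = 123.69° ≈ 124°.

124°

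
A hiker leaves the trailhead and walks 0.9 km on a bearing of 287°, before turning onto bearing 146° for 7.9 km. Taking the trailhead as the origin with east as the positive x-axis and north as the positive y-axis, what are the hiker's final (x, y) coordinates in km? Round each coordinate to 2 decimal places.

Leg 1 (287°, 0.9 km): east 0.9 sin 287° = -0.86, north 0.9 cos 287° = 0.26
Leg 2 (146°, 7.9 km): east 7.9 sin 146° = 4.42, north 7.9 cos 146° = -6.55
Summing: 3.56 km east, -6.29 km north → (3.56, -6.29).

(3.56, -6.29)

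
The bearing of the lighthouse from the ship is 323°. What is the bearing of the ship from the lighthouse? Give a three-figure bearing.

143°

Back-bearing = 323° − 180° = 143°.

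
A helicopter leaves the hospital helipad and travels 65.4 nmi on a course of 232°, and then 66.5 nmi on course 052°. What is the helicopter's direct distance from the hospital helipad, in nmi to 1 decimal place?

1.1 nmi

Leg 1 (232°, 65.4 nmi): east 65.4 sin 232° = -51.54, north 65.4 cos 232° = -40.26
Leg 2 (052°, 66.5 nmi): east 66.5 sin 52° = 52.40, north 66.5 cos 52° = 40.94
Net: 0.87 east, 0.68 north. Distance = √((0.87)² + (0.68)²) = 1.100 nmi.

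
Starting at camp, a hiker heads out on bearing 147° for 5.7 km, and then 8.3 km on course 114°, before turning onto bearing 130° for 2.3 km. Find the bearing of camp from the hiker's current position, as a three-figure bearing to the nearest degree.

Leg 1 (147°, 5.7 km): east 5.7 sin 147° = 3.10, north 5.7 cos 147° = -4.78
Leg 2 (114°, 8.3 km): east 8.3 sin 114° = 7.58, north 8.3 cos 114° = -3.38
Leg 3 (130°, 2.3 km): east 2.3 sin 130° = 1.76, north 2.3 cos 130° = -1.48
Net displacement: 12.45 east, -9.63 north. Direction back to start is (-12.45, 9.63): bearing = atan2(-12.45, 9.63) mod 360° = 307.74° ≈ 308°.

308°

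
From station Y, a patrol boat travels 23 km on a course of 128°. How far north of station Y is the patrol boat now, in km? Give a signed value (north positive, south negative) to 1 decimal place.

Leg 1 (128°, 23 km): east 23 sin 128° = 18.12, north 23 cos 128° = -14.16
Net north component: -14.16 km.

-14.2 km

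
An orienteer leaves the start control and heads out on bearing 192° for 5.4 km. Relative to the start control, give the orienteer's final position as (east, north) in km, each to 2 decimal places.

(-1.12, -5.28)

Leg 1 (192°, 5.4 km): east 5.4 sin 192° = -1.12, north 5.4 cos 192° = -5.28
Summing: -1.12 km east, -5.28 km north → (-1.12, -5.28).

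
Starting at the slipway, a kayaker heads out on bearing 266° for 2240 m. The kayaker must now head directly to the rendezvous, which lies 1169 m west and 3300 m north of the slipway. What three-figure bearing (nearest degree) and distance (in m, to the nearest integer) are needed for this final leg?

017°, 3617 m

Leg 1 (266°, 2240 m): east 2240 sin 266° = -2234.54, north 2240 cos 266° = -156.25
Current position: (-2234.54, -156.25). Target: (-1169, 3300). Remaining: Δeast = 1065.54, Δnorth = 3456.25.
Bearing = atan2(1065.54, 3456.25) mod 360° = 17.13°; distance = √((1065.54)² + (3456.25)²) = 3616.777 m.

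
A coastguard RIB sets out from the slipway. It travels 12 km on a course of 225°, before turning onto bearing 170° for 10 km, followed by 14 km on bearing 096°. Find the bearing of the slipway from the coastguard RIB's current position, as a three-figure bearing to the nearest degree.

340°

Leg 1 (225°, 12 km): east 12 sin 225° = -8.49, north 12 cos 225° = -8.49
Leg 2 (170°, 10 km): east 10 sin 170° = 1.74, north 10 cos 170° = -9.85
Leg 3 (096°, 14 km): east 14 sin 96° = 13.92, north 14 cos 96° = -1.46
Net displacement: 7.17 east, -19.80 north. Direction back to start is (-7.17, 19.80): bearing = atan2(-7.17, 19.80) mod 360° = 340.08° ≈ 340°.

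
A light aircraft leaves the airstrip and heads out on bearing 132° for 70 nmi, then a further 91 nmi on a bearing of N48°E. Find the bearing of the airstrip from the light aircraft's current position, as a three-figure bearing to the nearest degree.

Leg 1 (132°, 70 nmi): east 70 sin 132° = 52.02, north 70 cos 132° = -46.84
Leg 2 (N48°E, 91 nmi): east 91 sin 48° = 67.63, north 91 cos 48° = 60.89
Net displacement: 119.65 east, 14.05 north. Direction back to start is (-119.65, -14.05): bearing = atan2(-119.65, -14.05) mod 360° = 263.30° ≈ 263°.

263°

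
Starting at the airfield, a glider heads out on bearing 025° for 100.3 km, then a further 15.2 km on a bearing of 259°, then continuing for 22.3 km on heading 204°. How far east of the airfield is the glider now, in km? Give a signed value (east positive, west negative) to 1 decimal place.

18.4 km

Leg 1 (025°, 100.3 km): east 100.3 sin 25° = 42.39, north 100.3 cos 25° = 90.90
Leg 2 (259°, 15.2 km): east 15.2 sin 259° = -14.92, north 15.2 cos 259° = -2.90
Leg 3 (204°, 22.3 km): east 22.3 sin 204° = -9.07, north 22.3 cos 204° = -20.37
Net east component: 18.40 km.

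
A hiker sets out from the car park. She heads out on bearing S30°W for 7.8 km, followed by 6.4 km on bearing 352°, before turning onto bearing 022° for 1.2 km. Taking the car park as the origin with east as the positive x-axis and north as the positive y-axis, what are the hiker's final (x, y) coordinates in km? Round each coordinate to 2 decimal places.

Leg 1 (S30°W, 7.8 km): east 7.8 sin 210° = -3.90, north 7.8 cos 210° = -6.75
Leg 2 (352°, 6.4 km): east 6.4 sin 352° = -0.89, north 6.4 cos 352° = 6.34
Leg 3 (022°, 1.2 km): east 1.2 sin 22° = 0.45, north 1.2 cos 22° = 1.11
Summing: -4.34 km east, 0.70 km north → (-4.34, 0.70).

(-4.34, 0.70)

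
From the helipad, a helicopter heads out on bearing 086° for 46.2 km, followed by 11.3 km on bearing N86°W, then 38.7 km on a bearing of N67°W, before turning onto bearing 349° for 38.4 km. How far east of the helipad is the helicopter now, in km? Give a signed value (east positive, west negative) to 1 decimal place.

Leg 1 (086°, 46.2 km): east 46.2 sin 86° = 46.09, north 46.2 cos 86° = 3.22
Leg 2 (N86°W, 11.3 km): east 11.3 sin 274° = -11.27, north 11.3 cos 274° = 0.79
Leg 3 (N67°W, 38.7 km): east 38.7 sin 293° = -35.62, north 38.7 cos 293° = 15.12
Leg 4 (349°, 38.4 km): east 38.4 sin 349° = -7.33, north 38.4 cos 349° = 37.69
Net east component: -8.14 km.

-8.1 km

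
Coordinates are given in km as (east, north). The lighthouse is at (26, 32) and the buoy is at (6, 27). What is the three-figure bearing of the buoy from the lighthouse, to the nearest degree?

256°

Δeast = 6 − 26 = -20.00; Δnorth = 27 − 32 = -5.00.
Bearing = atan2(Δeast, Δnorth) mod 360° = 255.96° ≈ 256°.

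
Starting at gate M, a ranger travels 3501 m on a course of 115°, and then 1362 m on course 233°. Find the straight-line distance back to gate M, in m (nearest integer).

3104 m

Leg 1 (115°, 3501 m): east 3501 sin 115° = 3172.98, north 3501 cos 115° = -1479.59
Leg 2 (233°, 1362 m): east 1362 sin 233° = -1087.74, north 1362 cos 233° = -819.67
Net: 2085.24 east, -2299.26 north. Distance = √((2085.24)² + (-2299.26)²) = 3104.001 m.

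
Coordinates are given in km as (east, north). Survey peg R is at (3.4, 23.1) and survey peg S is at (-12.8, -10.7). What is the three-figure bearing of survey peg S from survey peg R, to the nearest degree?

Δeast = -12.8 − 3.4 = -16.20; Δnorth = -10.7 − 23.1 = -33.80.
Bearing = atan2(Δeast, Δnorth) mod 360° = 205.61° ≈ 206°.

206°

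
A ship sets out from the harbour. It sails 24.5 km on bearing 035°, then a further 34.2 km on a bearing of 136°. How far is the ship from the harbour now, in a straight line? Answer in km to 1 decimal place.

38.1 km

Leg 1 (035°, 24.5 km): east 24.5 sin 35° = 14.05, north 24.5 cos 35° = 20.07
Leg 2 (136°, 34.2 km): east 34.2 sin 136° = 23.76, north 34.2 cos 136° = -24.60
Net: 37.81 east, -4.53 north. Distance = √((37.81)² + (-4.53)²) = 38.081 km.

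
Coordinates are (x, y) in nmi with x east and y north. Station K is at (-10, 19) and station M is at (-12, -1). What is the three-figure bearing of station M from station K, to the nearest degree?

Δeast = -12 − -10 = -2.00; Δnorth = -1 − 19 = -20.00.
Bearing = atan2(Δeast, Δnorth) mod 360° = 185.71° ≈ 186°.

186°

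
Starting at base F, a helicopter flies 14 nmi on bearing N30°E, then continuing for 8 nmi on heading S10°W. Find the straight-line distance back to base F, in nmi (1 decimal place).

7.0 nmi

Leg 1 (N30°E, 14 nmi): east 14 sin 30° = 7.00, north 14 cos 30° = 12.12
Leg 2 (S10°W, 8 nmi): east 8 sin 190° = -1.39, north 8 cos 190° = -7.88
Net: 5.61 east, 4.25 north. Distance = √((5.61)² + (4.25)²) = 7.036 nmi.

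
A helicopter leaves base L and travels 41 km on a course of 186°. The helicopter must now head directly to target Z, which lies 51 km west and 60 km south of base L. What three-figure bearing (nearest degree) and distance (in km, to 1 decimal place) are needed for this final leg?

248°, 50.5 km

Leg 1 (186°, 41 km): east 41 sin 186° = -4.29, north 41 cos 186° = -40.78
Current position: (-4.29, -40.78). Target: (-51, -60). Remaining: Δeast = -46.71, Δnorth = -19.22.
Bearing = atan2(-46.71, -19.22) mod 360° = 247.63°; distance = √((-46.71)² + (-19.22)²) = 50.515 km.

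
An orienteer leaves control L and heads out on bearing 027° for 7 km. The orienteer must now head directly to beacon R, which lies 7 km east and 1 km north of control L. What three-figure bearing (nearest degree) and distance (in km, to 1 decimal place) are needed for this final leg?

Leg 1 (027°, 7 km): east 7 sin 27° = 3.18, north 7 cos 27° = 6.24
Current position: (3.18, 6.24). Target: (7, 1). Remaining: Δeast = 3.82, Δnorth = -5.24.
Bearing = atan2(3.82, -5.24) mod 360° = 143.88°; distance = √((3.82)² + (-5.24)²) = 6.483 km.

144°, 6.5 km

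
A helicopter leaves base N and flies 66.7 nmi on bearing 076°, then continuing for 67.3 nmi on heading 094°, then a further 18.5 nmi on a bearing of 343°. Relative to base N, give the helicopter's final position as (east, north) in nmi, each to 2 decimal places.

(126.45, 29.13)

Leg 1 (076°, 66.7 nmi): east 66.7 sin 76° = 64.72, north 66.7 cos 76° = 16.14
Leg 2 (094°, 67.3 nmi): east 67.3 sin 94° = 67.14, north 67.3 cos 94° = -4.69
Leg 3 (343°, 18.5 nmi): east 18.5 sin 343° = -5.41, north 18.5 cos 343° = 17.69
Summing: 126.45 nmi east, 29.13 nmi north → (126.45, 29.13).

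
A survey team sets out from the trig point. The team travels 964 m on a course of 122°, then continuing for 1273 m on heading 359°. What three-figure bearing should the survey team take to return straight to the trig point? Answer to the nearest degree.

226°

Leg 1 (122°, 964 m): east 964 sin 122° = 817.52, north 964 cos 122° = -510.84
Leg 2 (359°, 1273 m): east 1273 sin 359° = -22.22, north 1273 cos 359° = 1272.81
Net displacement: 795.30 east, 761.96 north. Direction back to start is (-795.30, -761.96): bearing = atan2(-795.30, -761.96) mod 360° = 226.23° ≈ 226°.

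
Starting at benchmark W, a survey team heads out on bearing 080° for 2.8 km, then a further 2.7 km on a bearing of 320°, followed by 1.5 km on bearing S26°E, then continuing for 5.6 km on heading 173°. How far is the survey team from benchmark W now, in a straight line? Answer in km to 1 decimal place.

Leg 1 (080°, 2.8 km): east 2.8 sin 80° = 2.76, north 2.8 cos 80° = 0.49
Leg 2 (320°, 2.7 km): east 2.7 sin 320° = -1.74, north 2.7 cos 320° = 2.07
Leg 3 (S26°E, 1.5 km): east 1.5 sin 154° = 0.66, north 1.5 cos 154° = -1.35
Leg 4 (173°, 5.6 km): east 5.6 sin 173° = 0.68, north 5.6 cos 173° = -5.56
Net: 2.36 east, -4.35 north. Distance = √((2.36)² + (-4.35)²) = 4.952 km.

5.0 km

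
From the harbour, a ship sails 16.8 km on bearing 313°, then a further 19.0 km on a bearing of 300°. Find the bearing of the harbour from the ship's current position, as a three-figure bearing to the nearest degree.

Leg 1 (313°, 16.8 km): east 16.8 sin 313° = -12.29, north 16.8 cos 313° = 11.46
Leg 2 (300°, 19.0 km): east 19.0 sin 300° = -16.45, north 19.0 cos 300° = 9.50
Net displacement: -28.74 east, 20.96 north. Direction back to start is (28.74, -20.96): bearing = atan2(28.74, -20.96) mod 360° = 126.10° ≈ 126°.

126°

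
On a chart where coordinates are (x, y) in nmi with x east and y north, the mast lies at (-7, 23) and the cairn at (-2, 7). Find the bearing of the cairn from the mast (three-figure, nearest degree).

163°

Δeast = -2 − -7 = 5.00; Δnorth = 7 − 23 = -16.00.
Bearing = atan2(Δeast, Δnorth) mod 360° = 162.65° ≈ 163°.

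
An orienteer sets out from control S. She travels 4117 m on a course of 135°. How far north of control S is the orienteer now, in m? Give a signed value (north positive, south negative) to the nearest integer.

-2911 m

Leg 1 (135°, 4117 m): east 4117 sin 135° = 2911.16, north 4117 cos 135° = -2911.16
Net north component: -2911.16 m.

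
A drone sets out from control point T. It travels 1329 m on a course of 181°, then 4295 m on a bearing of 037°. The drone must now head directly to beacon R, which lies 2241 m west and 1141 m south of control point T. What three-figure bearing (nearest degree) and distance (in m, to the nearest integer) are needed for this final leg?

236°, 5795 m

Leg 1 (181°, 1329 m): east 1329 sin 181° = -23.19, north 1329 cos 181° = -1328.80
Leg 2 (037°, 4295 m): east 4295 sin 37° = 2584.80, north 4295 cos 37° = 3430.14
Current position: (2561.60, 2101.34). Target: (-2241, -1141). Remaining: Δeast = -4802.60, Δnorth = -3242.34.
Bearing = atan2(-4802.60, -3242.34) mod 360° = 235.98°; distance = √((-4802.60)² + (-3242.34)²) = 5794.632 m.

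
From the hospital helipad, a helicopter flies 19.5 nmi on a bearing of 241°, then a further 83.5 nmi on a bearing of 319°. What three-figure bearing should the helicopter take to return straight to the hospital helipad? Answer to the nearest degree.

Leg 1 (241°, 19.5 nmi): east 19.5 sin 241° = -17.06, north 19.5 cos 241° = -9.45
Leg 2 (319°, 83.5 nmi): east 83.5 sin 319° = -54.78, north 83.5 cos 319° = 63.02
Net displacement: -71.84 east, 53.56 north. Direction back to start is (71.84, -53.56): bearing = atan2(71.84, -53.56) mod 360° = 126.71° ≈ 127°.

127°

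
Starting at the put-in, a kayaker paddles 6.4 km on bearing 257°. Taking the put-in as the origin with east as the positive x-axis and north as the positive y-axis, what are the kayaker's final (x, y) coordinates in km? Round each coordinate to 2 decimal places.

(-6.24, -1.44)

Leg 1 (257°, 6.4 km): east 6.4 sin 257° = -6.24, north 6.4 cos 257° = -1.44
Summing: -6.24 km east, -1.44 km north → (-6.24, -1.44).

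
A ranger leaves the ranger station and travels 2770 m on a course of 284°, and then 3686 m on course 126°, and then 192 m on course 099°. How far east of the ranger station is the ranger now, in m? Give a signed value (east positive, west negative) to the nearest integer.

484 m

Leg 1 (284°, 2770 m): east 2770 sin 284° = -2687.72, north 2770 cos 284° = 670.12
Leg 2 (126°, 3686 m): east 3686 sin 126° = 2982.04, north 3686 cos 126° = -2166.58
Leg 3 (099°, 192 m): east 192 sin 99° = 189.64, north 192 cos 99° = -30.04
Net east component: 483.95 m.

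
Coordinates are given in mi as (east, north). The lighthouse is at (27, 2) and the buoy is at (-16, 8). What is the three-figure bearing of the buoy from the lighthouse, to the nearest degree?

278°

Δeast = -16 − 27 = -43.00; Δnorth = 8 − 2 = 6.00.
Bearing = atan2(Δeast, Δnorth) mod 360° = 277.94° ≈ 278°.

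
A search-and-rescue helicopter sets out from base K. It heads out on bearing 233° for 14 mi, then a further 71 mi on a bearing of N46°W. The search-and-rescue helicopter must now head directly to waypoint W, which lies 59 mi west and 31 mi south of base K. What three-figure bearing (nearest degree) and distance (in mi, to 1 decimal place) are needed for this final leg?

Leg 1 (233°, 14 mi): east 14 sin 233° = -11.18, north 14 cos 233° = -8.43
Leg 2 (N46°W, 71 mi): east 71 sin 314° = -51.07, north 71 cos 314° = 49.32
Current position: (-62.25, 40.90). Target: (-59, -31). Remaining: Δeast = 3.25, Δnorth = -71.90.
Bearing = atan2(3.25, -71.90) mod 360° = 177.41°; distance = √((3.25)² + (-71.90)²) = 71.969 mi.

177°, 72.0 mi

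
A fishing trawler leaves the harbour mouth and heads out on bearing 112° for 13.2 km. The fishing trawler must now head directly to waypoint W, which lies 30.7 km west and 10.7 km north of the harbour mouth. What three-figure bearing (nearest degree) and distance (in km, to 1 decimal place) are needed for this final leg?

290°, 45.7 km

Leg 1 (112°, 13.2 km): east 13.2 sin 112° = 12.24, north 13.2 cos 112° = -4.94
Current position: (12.24, -4.94). Target: (-30.7, 10.7). Remaining: Δeast = -42.94, Δnorth = 15.64.
Bearing = atan2(-42.94, 15.64) mod 360° = 290.02°; distance = √((-42.94)² + (15.64)²) = 45.700 km.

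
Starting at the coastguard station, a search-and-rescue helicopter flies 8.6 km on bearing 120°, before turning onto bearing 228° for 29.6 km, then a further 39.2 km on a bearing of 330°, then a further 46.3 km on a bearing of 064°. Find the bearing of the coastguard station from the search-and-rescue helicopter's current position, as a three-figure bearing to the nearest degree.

Leg 1 (120°, 8.6 km): east 8.6 sin 120° = 7.45, north 8.6 cos 120° = -4.30
Leg 2 (228°, 29.6 km): east 29.6 sin 228° = -22.00, north 29.6 cos 228° = -19.81
Leg 3 (330°, 39.2 km): east 39.2 sin 330° = -19.60, north 39.2 cos 330° = 33.95
Leg 4 (064°, 46.3 km): east 46.3 sin 64° = 41.61, north 46.3 cos 64° = 20.30
Net displacement: 7.46 east, 30.14 north. Direction back to start is (-7.46, -30.14): bearing = atan2(-7.46, -30.14) mod 360° = 193.91° ≈ 194°.

194°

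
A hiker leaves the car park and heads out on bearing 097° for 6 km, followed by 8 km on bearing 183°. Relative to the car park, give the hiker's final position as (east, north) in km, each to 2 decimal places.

(5.54, -8.72)

Leg 1 (097°, 6 km): east 6 sin 97° = 5.96, north 6 cos 97° = -0.73
Leg 2 (183°, 8 km): east 8 sin 183° = -0.42, north 8 cos 183° = -7.99
Summing: 5.54 km east, -8.72 km north → (5.54, -8.72).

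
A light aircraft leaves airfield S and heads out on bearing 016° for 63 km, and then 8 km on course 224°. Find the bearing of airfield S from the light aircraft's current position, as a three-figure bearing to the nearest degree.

192°

Leg 1 (016°, 63 km): east 63 sin 16° = 17.37, north 63 cos 16° = 60.56
Leg 2 (224°, 8 km): east 8 sin 224° = -5.56, north 8 cos 224° = -5.75
Net displacement: 11.81 east, 54.80 north. Direction back to start is (-11.81, -54.80): bearing = atan2(-11.81, -54.80) mod 360° = 192.16° ≈ 192°.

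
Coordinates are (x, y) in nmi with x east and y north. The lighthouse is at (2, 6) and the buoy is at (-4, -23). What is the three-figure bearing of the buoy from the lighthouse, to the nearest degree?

192°

Δeast = -4 − 2 = -6.00; Δnorth = -23 − 6 = -29.00.
Bearing = atan2(Δeast, Δnorth) mod 360° = 191.69° ≈ 192°.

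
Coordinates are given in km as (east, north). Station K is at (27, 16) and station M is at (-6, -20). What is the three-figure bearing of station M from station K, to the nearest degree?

Δeast = -6 − 27 = -33.00; Δnorth = -20 − 16 = -36.00.
Bearing = atan2(Δeast, Δnorth) mod 360° = 222.51° ≈ 223°.

223°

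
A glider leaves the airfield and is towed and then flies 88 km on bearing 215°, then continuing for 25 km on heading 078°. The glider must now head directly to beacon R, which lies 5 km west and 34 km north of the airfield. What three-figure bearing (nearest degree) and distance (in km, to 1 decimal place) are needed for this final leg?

012°, 103.1 km

Leg 1 (215°, 88 km): east 88 sin 215° = -50.47, north 88 cos 215° = -72.09
Leg 2 (078°, 25 km): east 25 sin 78° = 24.45, north 25 cos 78° = 5.20
Current position: (-26.02, -66.89). Target: (-5, 34). Remaining: Δeast = 21.02, Δnorth = 100.89.
Bearing = atan2(21.02, 100.89) mod 360° = 11.77°; distance = √((21.02)² + (100.89)²) = 103.054 km.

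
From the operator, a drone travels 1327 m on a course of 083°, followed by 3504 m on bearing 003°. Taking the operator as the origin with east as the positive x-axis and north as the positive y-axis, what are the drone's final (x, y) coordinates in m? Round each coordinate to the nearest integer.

(1500, 3661)

Leg 1 (083°, 1327 m): east 1327 sin 83° = 1317.11, north 1327 cos 83° = 161.72
Leg 2 (003°, 3504 m): east 3504 sin 3° = 183.39, north 3504 cos 3° = 3499.20
Summing: 1500.49 m east, 3660.92 m north → (1500, 3661).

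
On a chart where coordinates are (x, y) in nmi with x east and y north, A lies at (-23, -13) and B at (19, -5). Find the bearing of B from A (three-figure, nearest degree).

079°

Δeast = 19 − -23 = 42.00; Δnorth = -5 − -13 = 8.00.
Bearing = atan2(Δeast, Δnorth) mod 360° = 79.22° ≈ 079°.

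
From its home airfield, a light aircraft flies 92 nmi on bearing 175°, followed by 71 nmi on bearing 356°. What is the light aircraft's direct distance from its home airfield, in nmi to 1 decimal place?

Leg 1 (175°, 92 nmi): east 92 sin 175° = 8.02, north 92 cos 175° = -91.65
Leg 2 (356°, 71 nmi): east 71 sin 356° = -4.95, north 71 cos 356° = 70.83
Net: 3.07 east, -20.82 north. Distance = √((3.07)² + (-20.82)²) = 21.047 nmi.

21.0 nmi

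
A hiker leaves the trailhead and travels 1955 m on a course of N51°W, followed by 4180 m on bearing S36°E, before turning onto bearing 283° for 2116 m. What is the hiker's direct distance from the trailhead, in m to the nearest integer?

2018 m

Leg 1 (N51°W, 1955 m): east 1955 sin 309° = -1519.32, north 1955 cos 309° = 1230.32
Leg 2 (S36°E, 4180 m): east 4180 sin 144° = 2456.94, north 4180 cos 144° = -3381.69
Leg 3 (283°, 2116 m): east 2116 sin 283° = -2061.77, north 2116 cos 283° = 476.00
Net: -1124.15 east, -1675.37 north. Distance = √((-1124.15)² + (-1675.37)²) = 2017.567 m.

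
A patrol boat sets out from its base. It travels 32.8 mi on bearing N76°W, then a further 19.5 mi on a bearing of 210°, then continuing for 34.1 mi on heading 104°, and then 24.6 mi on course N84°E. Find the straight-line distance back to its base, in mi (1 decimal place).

Leg 1 (N76°W, 32.8 mi): east 32.8 sin 284° = -31.83, north 32.8 cos 284° = 7.94
Leg 2 (210°, 19.5 mi): east 19.5 sin 210° = -9.75, north 19.5 cos 210° = -16.89
Leg 3 (104°, 34.1 mi): east 34.1 sin 104° = 33.09, north 34.1 cos 104° = -8.25
Leg 4 (N84°E, 24.6 mi): east 24.6 sin 84° = 24.47, north 24.6 cos 84° = 2.57
Net: 15.98 east, -14.63 north. Distance = √((15.98)² + (-14.63)²) = 21.663 mi.

21.7 mi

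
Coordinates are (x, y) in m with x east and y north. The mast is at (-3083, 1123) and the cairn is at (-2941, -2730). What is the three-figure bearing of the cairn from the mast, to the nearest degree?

Δeast = -2941 − -3083 = 142.00; Δnorth = -2730 − 1123 = -3853.00.
Bearing = atan2(Δeast, Δnorth) mod 360° = 177.89° ≈ 178°.

178°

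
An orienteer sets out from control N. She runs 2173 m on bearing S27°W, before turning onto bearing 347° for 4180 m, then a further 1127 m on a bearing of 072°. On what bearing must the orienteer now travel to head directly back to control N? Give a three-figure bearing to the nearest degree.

161°

Leg 1 (S27°W, 2173 m): east 2173 sin 207° = -986.52, north 2173 cos 207° = -1936.16
Leg 2 (347°, 4180 m): east 4180 sin 347° = -940.30, north 4180 cos 347° = 4072.87
Leg 3 (072°, 1127 m): east 1127 sin 72° = 1071.84, north 1127 cos 72° = 348.26
Net displacement: -854.98 east, 2484.97 north. Direction back to start is (854.98, -2484.97): bearing = atan2(854.98, -2484.97) mod 360° = 161.01° ≈ 161°.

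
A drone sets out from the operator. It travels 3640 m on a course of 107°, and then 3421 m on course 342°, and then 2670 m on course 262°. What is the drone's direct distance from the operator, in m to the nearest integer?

Leg 1 (107°, 3640 m): east 3640 sin 107° = 3480.95, north 3640 cos 107° = -1064.23
Leg 2 (342°, 3421 m): east 3421 sin 342° = -1057.15, north 3421 cos 342° = 3253.56
Leg 3 (262°, 2670 m): east 2670 sin 262° = -2644.02, north 2670 cos 262° = -371.59
Net: -220.21 east, 1817.74 north. Distance = √((-220.21)² + (1817.74)²) = 1831.030 m.

1831 m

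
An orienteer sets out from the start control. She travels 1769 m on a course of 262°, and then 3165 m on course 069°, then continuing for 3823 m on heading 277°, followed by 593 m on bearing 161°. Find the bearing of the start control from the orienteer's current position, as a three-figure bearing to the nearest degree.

Leg 1 (262°, 1769 m): east 1769 sin 262° = -1751.78, north 1769 cos 262° = -246.20
Leg 2 (069°, 3165 m): east 3165 sin 69° = 2954.78, north 3165 cos 69° = 1134.23
Leg 3 (277°, 3823 m): east 3823 sin 277° = -3794.50, north 3823 cos 277° = 465.91
Leg 4 (161°, 593 m): east 593 sin 161° = 193.06, north 593 cos 161° = -560.69
Net displacement: -2398.44 east, 793.25 north. Direction back to start is (2398.44, -793.25): bearing = atan2(2398.44, -793.25) mod 360° = 108.30° ≈ 108°.

108°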